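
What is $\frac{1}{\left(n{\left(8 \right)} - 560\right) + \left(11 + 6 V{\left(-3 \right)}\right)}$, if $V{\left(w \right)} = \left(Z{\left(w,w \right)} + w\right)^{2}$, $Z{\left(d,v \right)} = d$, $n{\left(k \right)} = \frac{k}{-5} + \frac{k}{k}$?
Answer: $- \frac{5}{1668} \approx -0.0029976$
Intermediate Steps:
$n{\left(k \right)} = 1 - \frac{k}{5}$ ($n{\left(k \right)} = k \left(- \frac{1}{5}\right) + 1 = - \frac{k}{5} + 1 = 1 - \frac{k}{5}$)
$V{\left(w \right)} = 4 w^{2}$ ($V{\left(w \right)} = \left(w + w\right)^{2} = \left(2 w\right)^{2} = 4 w^{2}$)
$\frac{1}{\left(n{\left(8 \right)} - 560\right) + \left(11 + 6 V{\left(-3 \right)}\right)} = \frac{1}{\left(\left(1 - \frac{8}{5}\right) - 560\right) + \left(11 + 6 \cdot 4 \left(-3\right)^{2}\right)} = \frac{1}{\left(\left(1 - \frac{8}{5}\right) - 560\right) + \left(11 + 6 \cdot 4 \cdot 9\right)} = \frac{1}{\left(- \frac{3}{5} - 560\right) + \left(11 + 6 \cdot 36\right)} = \frac{1}{- \frac{2803}{5} + \left(11 + 216\right)} = \frac{1}{- \frac{2803}{5} + 227} = \frac{1}{- \frac{1668}{5}} = - \frac{5}{1668}$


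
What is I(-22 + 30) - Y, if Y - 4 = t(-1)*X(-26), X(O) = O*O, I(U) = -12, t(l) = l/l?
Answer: -692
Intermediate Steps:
t(l) = 1
X(O) = O**2
Y = 680 (Y = 4 + 1*(-26)**2 = 4 + 1*676 = 4 + 676 = 680)
I(-22 + 30) - Y = -12 - 1*680 = -12 - 680 = -692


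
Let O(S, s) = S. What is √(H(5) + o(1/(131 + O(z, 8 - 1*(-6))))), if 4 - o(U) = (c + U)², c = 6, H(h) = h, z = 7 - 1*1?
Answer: 2*I*√127102/137 ≈ 5.2046*I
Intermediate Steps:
z = 6 (z = 7 - 1 = 6)
o(U) = 4 - (6 + U)²
√(H(5) + o(1/(131 + O(z, 8 - 1*(-6))))) = √(5 + (4 - (6 + 1/(131 + 6))²)) = √(5 + (4 - (6 + 1/137)²)) = √(5 + (4 - (823/137)²)) = √(5 + (4 - 1*677329/18769)) = √(5 + (4 - 677329/18769)) = √(5 - 602253/18769) = √(-508408/18769) = 2*I*√127102/137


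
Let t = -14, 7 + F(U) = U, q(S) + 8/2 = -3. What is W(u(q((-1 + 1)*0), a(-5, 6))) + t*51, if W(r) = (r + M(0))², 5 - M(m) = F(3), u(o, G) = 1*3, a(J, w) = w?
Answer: -570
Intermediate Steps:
q(S) = -7 (q(S) = -4 - 3 = -7)
F(U) = -7 + U
u(o, G) = 3
M(m) = 9 (M(m) = 5 - (-7 + 3) = 5 - 1*(-4) = 5 + 4 = 9)
W(r) = (9 + r)² (W(r) = (r + 9)² = (9 + r)²)
W(u(q((-1 + 1)*0), a(-5, 6))) + t*51 = (9 + 3)² - 14*51 = 12² - 714 = 144 - 714 = -570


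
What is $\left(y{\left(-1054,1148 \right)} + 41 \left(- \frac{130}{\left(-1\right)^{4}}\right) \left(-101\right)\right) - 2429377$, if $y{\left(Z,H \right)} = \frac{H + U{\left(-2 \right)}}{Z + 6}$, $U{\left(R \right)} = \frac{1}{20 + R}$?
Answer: $- \frac{35672731273}{18864} \approx -1.891 \cdot 10^{6}$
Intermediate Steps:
$y{\left(Z,H \right)} = \frac{\frac{1}{18} + H}{6 + Z}$ ($y{\left(Z,H \right)} = \frac{H + \frac{1}{20 - 2}}{Z + 6} = \frac{H + \frac{1}{18}}{6 + Z} = \frac{\frac{1}{18} + H}{6 + Z}$)
$\left(y{\left(-1054,1148 \right)} + 41 \left(- \frac{130}{\left(-1\right)^{4}}\right) \left(-101\right)\right) - 2429377 = \left(\frac{\frac{1}{18} + 1148}{6 - 1054} + 41 \left(- \frac{130}{\left(-1\right)^{4}}\right) \left(-101\right)\right) - 2429377 = \left(\frac{1}{-1048} \cdot \frac{20665}{18} + 41 \left(- \frac{130}{1}\right) \left(-101\right)\right) - 2429377 = \left(\left(- \frac{1}{1048}\right) \frac{20665}{18} + 41 \left(\left(-130\right) 1\right) \left(-101\right)\right) - 2429377 = \left(- \frac{20665}{18864} + 41 \left(-130\right) \left(-101\right)\right) - 2429377 = \left(- \frac{20665}{18864} - -538330\right) - 2429377 = \left(- \frac{20665}{18864} + 538330\right) - 2429377 = \frac{10155036455}{18864} - 2429377 = - \frac{35672731273}{18864}$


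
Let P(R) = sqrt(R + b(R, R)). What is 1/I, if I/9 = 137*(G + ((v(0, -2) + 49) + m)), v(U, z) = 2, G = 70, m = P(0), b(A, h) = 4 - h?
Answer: 1/151659 ≈ 6.5937e-6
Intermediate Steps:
P(R) = 2 (P(R) = sqrt(R + (4 - R)) = sqrt(4) = 2)
m = 2
I = 151659 (I = 9*(137*(70 + ((2 + 49) + 2))) = 9*(137*(70 + (51 + 2))) = 9*(137*(70 + 53)) = 9*(137*123) = 9*16851 = 151659)
1/I = 1/151659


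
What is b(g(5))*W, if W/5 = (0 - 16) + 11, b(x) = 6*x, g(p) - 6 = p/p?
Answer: -1050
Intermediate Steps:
g(p) = 7 (g(p) = 6 + p/p = 6 + 1 = 7)
W = -25 (W = 5*((0 - 16) + 11) = 5*(-16 + 11) = 5*(-5) = -25)
b(g(5))*W = (6*7)*(-25) = 42*(-25) = -1050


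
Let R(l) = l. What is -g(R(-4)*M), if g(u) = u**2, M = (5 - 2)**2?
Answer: -1296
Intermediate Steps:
M = 9 (M = 3**2 = 9)
-g(R(-4)*M) = -(-4*9)**2 = -1*(-36)**2 = -1*1296 = -1296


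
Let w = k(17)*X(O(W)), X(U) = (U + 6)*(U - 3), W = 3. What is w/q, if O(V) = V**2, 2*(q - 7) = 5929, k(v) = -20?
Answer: -1200/1981 ≈ -0.60575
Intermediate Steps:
q = 5943/2 (q = 7 + (1/2)*5929 = 7 + 5929/2 = 5943/2 ≈ 2971.5)
X(U) = (-3 + U)*(6 + U) (X(U) = (6 + U)*(-3 + U) = (-3 + U)*(6 + U))
w = -1800 (w = -20*(-18 + (3**2)**2 + 3*3**2) = -20*(-18 + 9**2 + 3*9) = -20*(-18 + 81 + 27) = -20*90 = -1800)
w/q = -1800/5943/2 = -1800*2/5943 = -1200/1981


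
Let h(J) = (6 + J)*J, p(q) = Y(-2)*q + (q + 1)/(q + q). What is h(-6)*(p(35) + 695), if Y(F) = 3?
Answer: 0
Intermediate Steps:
p(q) = 3*q + (1 + q)/(2*q) (p(q) = 3*q + (q + 1)/(q + q) = 3*q + (1 + q)/((2*q)) = 3*q + (1 + q)*(1/(2*q)) = 3*q + (1 + q)/(2*q))
h(J) = J*(6 + J)
h(-6)*(p(35) + 695) = (-6*(6 - 6))*((½)*(1 + 35*(1 + 6*35))/35 + 695) = (-6*0)*((½)*(1/35)*(1 + 35*(1 + 210)) + 695) = 0*((½)*(1/35)*(1 + 35*211) + 695) = 0*((½)*(1/35)*(1 + 7385) + 695) = 0*((½)*(1/35)*7386 + 695) = 0*(3693/35 + 695) = 0*(28018/35) = 0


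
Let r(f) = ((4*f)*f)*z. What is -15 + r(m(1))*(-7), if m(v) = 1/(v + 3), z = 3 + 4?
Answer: -109/4 ≈ -27.250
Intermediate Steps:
z = 7
m(v) = 1/(3 + v)
r(f) = 28*f² (r(f) = ((4*f)*f)*7 = (4*f²)*7 = 28*f²)
-15 + r(m(1))*(-7) = -15 + (28*(1/(3 + 1))²)*(-7) = -15 + (28*(1/4)²)*(-7) = -15 + (28*(¼)²)*(-7) = -15 + (28*(1/16))*(-7) = -15 + (7/4)*(-7) = -15 - 49/4 = -109/4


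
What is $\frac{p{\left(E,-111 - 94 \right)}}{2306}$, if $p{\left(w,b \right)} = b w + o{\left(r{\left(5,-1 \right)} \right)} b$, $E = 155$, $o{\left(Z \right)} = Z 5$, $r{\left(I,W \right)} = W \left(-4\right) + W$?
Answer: $- \frac{17425}{1153} \approx -15.113$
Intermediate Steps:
$r{\left(I,W \right)} = - 3 W$ ($r{\left(I,W \right)} = - 4 W + W = - 3 W$)
$o{\left(Z \right)} = 5 Z$
$p{\left(w,b \right)} = 15 b + b w$ ($p{\left(w,b \right)} = b w + 5 \left(\left(-3\right) \left(-1\right)\right) b = b w + 5 \cdot 3 b = b w + 15 b = 15 b + b w$)
$\frac{p{\left(E,-111 - 94 \right)}}{2306} = \frac{\left(-111 - 94\right) \left(15 + 155\right)}{2306} = \left(-111 - 94\right) 170 \cdot \frac{1}{2306} = \left(-205\right) 170 \cdot \frac{1}{2306} = \left(-34850\right) \frac{1}{2306} = - \frac{17425}{1153}$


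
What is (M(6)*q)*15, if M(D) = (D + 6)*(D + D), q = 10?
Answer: 21600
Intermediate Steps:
M(D) = 2*D*(6 + D) (M(D) = (6 + D)*(2*D) = 2*D*(6 + D))
(M(6)*q)*15 = ((2*6*(6 + 6))*10)*15 = ((2*6*12)*10)*15 = (144*10)*15 = 1440*15 = 21600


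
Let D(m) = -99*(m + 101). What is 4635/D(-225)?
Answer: 515/1364 ≈ 0.37757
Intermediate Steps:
D(m) = -9999 - 99*m (D(m) = -99*(101 + m) = -9999 - 99*m)
4635/D(-225) = 4635/(-9999 - 99*(-225)) = 4635/(-9999 + 22275) = 4635/12276 = 4635*(1/12276) = 515/1364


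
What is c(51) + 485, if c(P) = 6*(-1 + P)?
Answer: 785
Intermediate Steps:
c(P) = -6 + 6*P
c(51) + 485 = (-6 + 6*51) + 485 = (-6 + 306) + 485 = 300 + 485 = 785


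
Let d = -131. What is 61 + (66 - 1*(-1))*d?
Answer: -8716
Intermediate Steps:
61 + (66 - 1*(-1))*d = 61 + (66 - 1*(-1))*(-131) = 61 + (66 + 1)*(-131) = 61 + 67*(-131) = 61 - 8777 = -8716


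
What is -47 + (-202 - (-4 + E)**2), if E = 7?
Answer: -258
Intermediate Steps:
-47 + (-202 - (-4 + E)**2) = -47 + (-202 - (-4 + 7)**2) = -47 + (-202 - 1*3**2) = -47 + (-202 - 1*9) = -47 + (-202 - 9) = -47 - 211 = -258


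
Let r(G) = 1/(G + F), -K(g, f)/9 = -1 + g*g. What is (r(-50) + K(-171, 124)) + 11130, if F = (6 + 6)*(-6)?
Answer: -30747661/122 ≈ -2.5203e+5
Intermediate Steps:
K(g, f) = 9 - 9*g² (K(g, f) = -9*(-1 + g*g) = -9*(-1 + g²) = 9 - 9*g²)
F = -72 (F = 12*(-6) = -72)
r(G) = 1/(-72 + G) (r(G) = 1/(G - 72) = 1/(-72 + G))
(r(-50) + K(-171, 124)) + 11130 = (1/(-72 - 50) + (9 - 9*(-171)²)) + 11130 = (1/(-122) + (9 - 9*29241)) + 11130 = (-1/122 + (9 - 263169)) + 11130 = (-1/122 - 263160) + 11130 = -32105521/122 + 11130 = -30747661/122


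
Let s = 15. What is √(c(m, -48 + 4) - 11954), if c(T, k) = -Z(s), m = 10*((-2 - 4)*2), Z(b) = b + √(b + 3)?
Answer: √(-11969 - 3*√2) ≈ 109.42*I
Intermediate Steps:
Z(b) = b + √(3 + b)
m = -120 (m = 10*(-6*2) = 10*(-12) = -120)
c(T, k) = -15 - 3*√2 (c(T, k) = -(15 + √(3 + 15)) = -(15 + √18) = -(15 + 3*√2) = -15 - 3*√2)
√(c(m, -48 + 4) - 11954) = √((-15 - 3*√2) - 11954) = √(-11969 - 3*√2)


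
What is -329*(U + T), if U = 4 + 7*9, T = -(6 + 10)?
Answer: -16779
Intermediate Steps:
T = -16 (T = -1*16 = -16)
U = 67 (U = 4 + 63 = 67)
-329*(U + T) = -329*(67 - 16) = -329*51 = -16779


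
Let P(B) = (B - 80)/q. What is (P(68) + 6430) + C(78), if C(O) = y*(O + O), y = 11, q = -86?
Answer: 350284/43 ≈ 8146.1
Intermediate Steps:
P(B) = 40/43 - B/86 (P(B) = (B - 80)/(-86) = (-80 + B)*(-1/86) = 40/43 - B/86)
C(O) = 22*O (C(O) = 11*(O + O) = 11*(2*O) = 22*O)
(P(68) + 6430) + C(78) = ((40/43 - 1/86*68) + 6430) + 22*78 = ((40/43 - 34/43) + 6430) + 1716 = (6/43 + 6430) + 1716 = 276496/43 + 1716 = 350284/43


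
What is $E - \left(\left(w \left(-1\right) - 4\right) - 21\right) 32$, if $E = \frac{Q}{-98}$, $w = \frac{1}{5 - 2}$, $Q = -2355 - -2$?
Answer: $\frac{245395}{294} \approx 834.68$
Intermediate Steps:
$Q = -2353$ ($Q = -2355 + 2 = -2353$)
$w = \frac{1}{3} \approx 0.33333$
$E = \frac{2353}{98}$ ($E = - \frac{2353}{-98} = \left(-2353\right) \left(- \frac{1}{98}\right) = \frac{2353}{98} \approx 24.01$)
$E - \left(\left(w \left(-1\right) - 4\right) - 21\right) 32 = \frac{2353}{98} - \left(\left(\frac{1}{3} \left(-1\right) - 4\right) - 21\right) 32 = \frac{2353}{98} - \left(\left(- \frac{1}{3} - 4\right) - 21\right) 32 = \frac{2353}{98} - \left(- \frac{13}{3} - 21\right) 32 = \frac{2353}{98} - \left(- \frac{76}{3}\right) 32 = \frac{2353}{98} - - \frac{2432}{3} = \frac{2353}{98} + \frac{2432}{3} = \frac{245395}{294}$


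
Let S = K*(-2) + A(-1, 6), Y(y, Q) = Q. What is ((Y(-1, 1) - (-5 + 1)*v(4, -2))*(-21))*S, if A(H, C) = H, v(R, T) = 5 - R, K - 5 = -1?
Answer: 945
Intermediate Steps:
K = 4 (K = 5 - 1 = 4)
S = -9 (S = 4*(-2) - 1 = -8 - 1 = -9)
((Y(-1, 1) - (-5 + 1)*v(4, -2))*(-21))*S = ((1 - (-5 + 1)*(5 - 1*4))*(-21))*(-9) = ((1 - (-4)*(5 - 4))*(-21))*(-9) = ((1 - (-4))*(-21))*(-9) = ((1 - 1*(-4))*(-21))*(-9) = ((1 + 4)*(-21))*(-9) = (5*(-21))*(-9) = -105*(-9) = 945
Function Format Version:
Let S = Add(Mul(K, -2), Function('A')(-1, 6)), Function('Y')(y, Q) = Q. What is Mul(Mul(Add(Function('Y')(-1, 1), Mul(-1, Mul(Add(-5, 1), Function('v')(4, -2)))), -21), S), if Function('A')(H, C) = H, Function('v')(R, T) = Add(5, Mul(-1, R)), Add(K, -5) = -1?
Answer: 945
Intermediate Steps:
K = 4 (K = Add(5, -1) = 4)
S = -9 (S = Add(Mul(4, -2), -1) = Add(-8, -1) = -9)
Mul(Mul(Add(Function('Y')(-1, 1), Mul(-1, Mul(Add(-5, 1), Function('v')(4, -2)))), -21), S) = Mul(Mul(Add(1, Mul(-1, Mul(Add(-5, 1), Add(5, Mul(-1, 4))))), -21), -9) = Mul(Mul(Add(1, Mul(-1, Mul(-4, Add(5, -4)))), -21), -9) = Mul(Mul(Add(1, Mul(-1, Mul(-4, 1))), -21), -9) = Mul(Mul(Add(1, Mul(-1, -4)), -21), -9) = Mul(Mul(Add(1, 4), -21), -9) = Mul(Mul(5, -21), -9) = Mul(-105, -9) = 945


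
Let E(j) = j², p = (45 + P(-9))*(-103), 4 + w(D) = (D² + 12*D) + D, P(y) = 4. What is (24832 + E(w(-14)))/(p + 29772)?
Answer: 1084/1075 ≈ 1.0084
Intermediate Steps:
w(D) = -4 + D² + 13*D (w(D) = -4 + ((D² + 12*D) + D) = -4 + (D² + 13*D) = -4 + D² + 13*D)
p = -5047 (p = (45 + 4)*(-103) = 49*(-103) = -5047)
(24832 + E(w(-14)))/(p + 29772) = (24832 + (-4 + (-14)² + 13*(-14))²)/(-5047 + 29772) = (24832 + (-4 + 196 - 182)²)/24725 = (24832 + 10²)*(1/24725) = (24832 + 100)*(1/24725) = 24932*(1/24725) = 1084/1075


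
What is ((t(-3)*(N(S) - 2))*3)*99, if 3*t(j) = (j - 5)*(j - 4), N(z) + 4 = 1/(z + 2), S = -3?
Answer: -38808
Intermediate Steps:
N(z) = -4 + 1/(2 + z) (N(z) = -4 + 1/(z + 2) = -4 + 1/(2 + z))
t(j) = (-5 + j)*(-4 + j)/3 (t(j) = ((j - 5)*(j - 4))/3 = ((-5 + j)*(-4 + j))/3 = (-5 + j)*(-4 + j)/3)
((t(-3)*(N(S) - 2))*3)*99 = (((20/3 - 3*(-3) + (⅓)*(-3)²)*((-7 - 4*(-3))/(2 - 3) - 2))*3)*99 = (((20/3 + 9 + (⅓)*9)*((-7 + 12)/(-1) - 2))*3)*99 = (((20/3 + 9 + 3)*(-1*5 - 2))*3)*99 = ((56*(-5 - 2)/3)*3)*99 = (((56/3)*(-7))*3)*99 = -392/3*3*99 = -392*99 = -38808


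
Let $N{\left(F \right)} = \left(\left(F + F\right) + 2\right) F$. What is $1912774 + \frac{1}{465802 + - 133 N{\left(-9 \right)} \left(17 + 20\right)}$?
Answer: $\frac{464463608227}{242822} \approx 1.9128 \cdot 10^{6}$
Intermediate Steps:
$N{\left(F \right)} = F \left(2 + 2 F\right)$ ($N{\left(F \right)} = \left(2 F + 2\right) F = \left(2 + 2 F\right) F = F \left(2 + 2 F\right)$)
$1912774 + \frac{1}{465802 + - 133 N{\left(-9 \right)} \left(17 + 20\right)} = 1912774 + \frac{1}{465802 + - 133 \cdot 2 \left(-9\right) \left(1 - 9\right) \left(17 + 20\right)} = 1912774 + \frac{1}{465802 + - 133 \cdot 2 \left(-9\right) \left(-8\right) 37} = 1912774 + \frac{1}{465802 + \left(-133\right) 144 \cdot 37} = 1912774 + \frac{1}{465802 - 708624} = 1912774 + \frac{1}{-242822} = 1912774 - \frac{1}{242822} = \frac{464463608227}{242822}$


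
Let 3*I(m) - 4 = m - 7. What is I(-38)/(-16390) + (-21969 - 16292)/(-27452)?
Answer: 941209451/674907420 ≈ 1.3946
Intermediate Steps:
I(m) = -1 + m/3 (I(m) = 4/3 + (m - 7)/3 = 4/3 + (-7 + m)/3 = 4/3 + (-7/3 + m/3) = -1 + m/3)
I(-38)/(-16390) + (-21969 - 16292)/(-27452) = (-1 + (1/3)*(-38))/(-16390) + (-21969 - 16292)/(-27452) = (-1 - 38/3)*(-1/16390) - 38261*(-1/27452) = -41/3*(-1/16390) + 38261/27452 = 41/49170 + 38261/27452 = 941209451/674907420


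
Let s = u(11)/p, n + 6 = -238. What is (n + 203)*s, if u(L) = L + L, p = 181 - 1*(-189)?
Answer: -451/185 ≈ -2.4378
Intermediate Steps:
p = 370 (p = 181 + 189 = 370)
n = -244 (n = -6 - 238 = -244)
u(L) = 2*L
s = 11/185 (s = (2*11)/370 = 22*(1/370) = 11/185 ≈ 0.059459)
(n + 203)*s = (-244 + 203)*(11/185) = -41*11/185 = -451/185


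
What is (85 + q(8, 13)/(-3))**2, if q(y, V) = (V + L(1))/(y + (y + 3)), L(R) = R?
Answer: 23338561/3249 ≈ 7183.3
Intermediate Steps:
q(y, V) = (1 + V)/(3 + 2*y) (q(y, V) = (V + 1)/(y + (y + 3)) = (1 + V)/(y + (3 + y)) = (1 + V)/(3 + 2*y))
(85 + q(8, 13)/(-3))**2 = (85 + ((1 + 13)/(3 + 2*8))/(-3))**2 = (85 + (14/(3 + 16))*(-1/3))**2 = (85 + (14/19)*(-1/3))**2 = (85 - 14/57)**2 = (4831/57)**2 = 23338561/3249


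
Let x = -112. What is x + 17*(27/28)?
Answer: -2677/28 ≈ -95.607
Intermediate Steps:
x + 17*(27/28) = -112 + 17*(27/28) = -112 + 459/28 = -2677/28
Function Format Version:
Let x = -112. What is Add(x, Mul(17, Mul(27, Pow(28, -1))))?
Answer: Rational(-2677, 28) ≈ -95.607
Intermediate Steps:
Add(x, Mul(17, Mul(27, Pow(28, -1)))) = Add(-112, Mul(17, Mul(27, Pow(28, -1)))) = Add(-112, Mul(17, Mul(27, Rational(1, 28)))) = Add(-112, Mul(17, Rational(27, 28))) = Add(-112, Rational(459, 28)) = Rational(-2677, 28)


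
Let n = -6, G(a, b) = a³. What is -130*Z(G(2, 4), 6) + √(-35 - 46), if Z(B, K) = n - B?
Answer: 1820 + 9*I ≈ 1820.0 + 9.0*I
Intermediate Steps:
Z(B, K) = -6 - B
-130*Z(G(2, 4), 6) + √(-35 - 46) = -130*(-6 - 1*2³) + √(-35 - 46) = -130*(-6 - 1*8) + √(-81) = -130*(-6 - 8) + 9*I = -130*(-14) + 9*I = 1820 + 9*I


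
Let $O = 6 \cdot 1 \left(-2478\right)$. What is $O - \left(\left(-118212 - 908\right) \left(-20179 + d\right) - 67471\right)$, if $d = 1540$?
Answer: $-2220225077$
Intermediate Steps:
$O = -14868$ ($O = 6 \left(-2478\right) = -14868$)
$O - \left(\left(-118212 - 908\right) \left(-20179 + d\right) - 67471\right) = -14868 - \left(\left(-118212 - 908\right) \left(-20179 + 1540\right) - 67471\right) = -14868 - \left(\left(-119120\right) \left(-18639\right) - 67471\right) = -14868 - \left(2220277680 - 67471\right) = -14868 - 2220210209 = -2220225077$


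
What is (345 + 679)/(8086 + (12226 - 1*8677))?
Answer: 1024/11635 ≈ 0.088010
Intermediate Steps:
(345 + 679)/(8086 + (12226 - 1*8677)) = 1024/(8086 + (12226 - 8677)) = 1024/(8086 + 3549) = 1024/11635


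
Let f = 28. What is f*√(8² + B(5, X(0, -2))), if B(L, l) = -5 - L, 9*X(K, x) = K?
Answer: 84*√6 ≈ 205.76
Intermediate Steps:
X(K, x) = K/9
f*√(8² + B(5, X(0, -2))) = 28*√(8² + (-5 - 1*5)) = 28*√(64 + (-5 - 5)) = 28*√(64 - 10) = 28*√54 = 28*(3*√6) = 84*√6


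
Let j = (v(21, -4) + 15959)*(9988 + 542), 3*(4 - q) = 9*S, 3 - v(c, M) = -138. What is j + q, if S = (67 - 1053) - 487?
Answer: 169537423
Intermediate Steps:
v(c, M) = 141 (v(c, M) = 3 - 1*(-138) = 3 + 138 = 141)
S = -1473 (S = -986 - 487 = -1473)
q = 4423 (q = 4 - 3*(-1473) = 4 - ⅓*(-13257) = 4 + 4419 = 4423)
j = 169533000 (j = (141 + 15959)*(9988 + 542) = 16100*10530 = 169533000)
j + q = 169533000 + 4423 = 169537423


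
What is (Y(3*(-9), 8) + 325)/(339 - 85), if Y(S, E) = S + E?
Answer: 153/127 ≈ 1.2047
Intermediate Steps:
Y(S, E) = E + S
(Y(3*(-9), 8) + 325)/(339 - 85) = ((8 + 3*(-9)) + 325)/(339 - 85) = ((8 - 27) + 325)/254 = (-19 + 325)*(1/254) = 306*(1/254) = 153/127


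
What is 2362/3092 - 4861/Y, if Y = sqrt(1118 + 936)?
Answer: 1181/1546 - 4861*sqrt(2054)/2054 ≈ -106.49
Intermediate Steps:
Y = sqrt(2054) ≈ 45.321
2362/3092 - 4861/Y = 2362/3092 - 4861*sqrt(2054)/2054 = 2362*(1/3092) - 4861*sqrt(2054)/2054 = 1181/1546 - 4861*sqrt(2054)/2054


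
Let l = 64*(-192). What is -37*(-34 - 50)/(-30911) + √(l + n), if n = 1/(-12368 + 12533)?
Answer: -3108/30911 + I*√334540635/165 ≈ -0.10055 + 110.85*I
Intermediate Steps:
n = 1/165 ≈ 0.0060606
l = -12288
-37*(-34 - 50)/(-30911) + √(l + n) = -37*(-34 - 50)/(-30911) + √(-12288 + 1/165) = -37*(-84)*(-1/30911) + √(-2027519/165) = 3108*(-1/30911) + I*√334540635/165 = -3108/30911 + I*√334540635/165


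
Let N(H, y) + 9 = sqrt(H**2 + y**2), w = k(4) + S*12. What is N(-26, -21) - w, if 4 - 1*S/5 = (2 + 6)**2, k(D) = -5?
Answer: 3596 + sqrt(1117) ≈ 3629.4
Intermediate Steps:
S = -300 (S = 20 - 5*(2 + 6)**2 = 20 - 5*8**2 = 20 - 5*64 = 20 - 320 = -300)
w = -3605 (w = -5 - 300*12 = -5 - 3600 = -3605)
N(H, y) = -9 + sqrt(H**2 + y**2)
N(-26, -21) - w = (-9 + sqrt((-26)**2 + (-21)**2)) - 1*(-3605) = (-9 + sqrt(676 + 441)) + 3605 = (-9 + sqrt(1117)) + 3605 = 3596 + sqrt(1117)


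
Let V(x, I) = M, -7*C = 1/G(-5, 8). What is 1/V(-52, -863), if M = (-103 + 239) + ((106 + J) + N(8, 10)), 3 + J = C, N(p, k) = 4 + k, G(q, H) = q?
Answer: 35/8856 ≈ 0.0039521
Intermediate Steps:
C = 1/35 (C = -1/7/(-5) = -1/7*(-1/5) = 1/35 ≈ 0.028571)
J = -104/35 (J = -3 + 1/35 = -104/35 ≈ -2.9714)
M = 8856/35 (M = (-103 + 239) + ((106 - 104/35) + (4 + 10)) = 136 + (3606/35 + 14) = 136 + 4096/35 = 8856/35 ≈ 253.03)
V(x, I) = 8856/35
1/V(-52, -863) = 1/(8856/35) = 35/8856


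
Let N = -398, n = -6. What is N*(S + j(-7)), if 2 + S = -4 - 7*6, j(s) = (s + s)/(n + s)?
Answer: 242780/13 ≈ 18675.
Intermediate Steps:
j(s) = 2*s/(-6 + s) (j(s) = (s + s)/(-6 + s) = (2*s)/(-6 + s) = 2*s/(-6 + s))
S = -48 (S = -2 + (-4 - 7*6) = -2 + (-4 - 42) = -2 - 46 = -48)
N*(S + j(-7)) = -398*(-48 + 2*(-7)/(-6 - 7)) = -398*(-48 + 2*(-7)/(-13)) = -398*(-48 + 2*(-7)*(-1/13)) = -398*(-48 + 14/13) = -398*(-610/13) = 242780/13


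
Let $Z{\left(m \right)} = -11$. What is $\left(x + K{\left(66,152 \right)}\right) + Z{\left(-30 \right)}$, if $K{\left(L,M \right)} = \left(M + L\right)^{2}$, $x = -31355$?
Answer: $16158$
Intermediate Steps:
$K{\left(L,M \right)} = \left(L + M\right)^{2}$
$\left(x + K{\left(66,152 \right)}\right) + Z{\left(-30 \right)} = \left(-31355 + \left(66 + 152\right)^{2}\right) - 11 = \left(-31355 + 218^{2}\right) - 11 = \left(-31355 + 47524\right) - 11 = 16169 - 11 = 16158$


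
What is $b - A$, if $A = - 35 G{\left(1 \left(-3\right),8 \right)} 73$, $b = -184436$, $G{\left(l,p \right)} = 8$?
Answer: $-163996$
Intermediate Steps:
$A = -20440$ ($A = \left(-35\right) 8 \cdot 73 = \left(-280\right) 73 = -20440$)
$b - A = -184436 - -20440 = -184436 + 20440 = -163996$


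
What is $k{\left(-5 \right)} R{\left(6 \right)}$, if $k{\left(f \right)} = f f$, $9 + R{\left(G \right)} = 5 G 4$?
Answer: $2775$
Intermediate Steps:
$R{\left(G \right)} = -9 + 20 G$ ($R{\left(G \right)} = -9 + 5 G 4 = -9 + 20 G$)
$k{\left(f \right)} = f^{2}$
$k{\left(-5 \right)} R{\left(6 \right)} = \left(-5\right)^{2} \left(-9 + 20 \cdot 6\right) = 25 \left(-9 + 120\right) = 25 \cdot 111 = 2775$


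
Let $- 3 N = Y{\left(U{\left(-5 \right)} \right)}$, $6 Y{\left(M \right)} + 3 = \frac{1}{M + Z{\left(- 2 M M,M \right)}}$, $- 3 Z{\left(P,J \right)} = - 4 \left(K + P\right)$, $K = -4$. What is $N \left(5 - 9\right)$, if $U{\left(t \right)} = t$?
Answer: $- \frac{464}{693} \approx -0.66955$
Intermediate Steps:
$Z{\left(P,J \right)} = - \frac{16}{3} + \frac{4 P}{3}$ ($Z{\left(P,J \right)} = - \frac{\left(-4\right) \left(-4 + P\right)}{3} = - \frac{16 - 4 P}{3} = - \frac{16}{3} + \frac{4 P}{3}$)
$Y{\left(M \right)} = - \frac{1}{2} + \frac{1}{6 \left(- \frac{16}{3} + M - \frac{8 M^{2}}{3}\right)}$ ($Y{\left(M \right)} = - \frac{1}{2} + \frac{1}{6 \left(M + \left(- \frac{16}{3} + \frac{4 - 2 M M}{3}\right)\right)} = - \frac{1}{2} + \frac{1}{6 \left(M + \left(- \frac{16}{3} + \frac{4 \left(- 2 M^{2}\right)}{3}\right)\right)} = - \frac{1}{2} + \frac{1}{6 \left(M - \left(\frac{16}{3} + \frac{8 M^{2}}{3}\right)\right)} = - \frac{1}{2} + \frac{1}{6 \left(- \frac{16}{3} + M - \frac{8 M^{2}}{3}\right)}$)
$N = \frac{116}{693}$ ($N = - \frac{\frac{1}{2} \frac{1}{-16 - 8 \left(-5\right)^{2} + 3 \left(-5\right)} \left(17 - -15 + 8 \left(-5\right)^{2}\right)}{3} = - \frac{\frac{1}{2} \frac{1}{-16 - 200 - 15} \left(17 + 15 + 8 \cdot 25\right)}{3} = - \frac{\frac{1}{2} \frac{1}{-16 - 200 - 15} \left(17 + 15 + 200\right)}{3} = - \frac{\frac{1}{2} \frac{1}{-231} \cdot 232}{3} = - \frac{\frac{1}{2} \left(- \frac{1}{231}\right) 232}{3} = \left(- \frac{1}{3}\right) \left(- \frac{116}{231}\right) = \frac{116}{693} \approx 0.16739$)
$N \left(5 - 9\right) = \frac{116 \left(5 - 9\right)}{693} = \frac{116}{693} \left(-4\right) = - \frac{464}{693}$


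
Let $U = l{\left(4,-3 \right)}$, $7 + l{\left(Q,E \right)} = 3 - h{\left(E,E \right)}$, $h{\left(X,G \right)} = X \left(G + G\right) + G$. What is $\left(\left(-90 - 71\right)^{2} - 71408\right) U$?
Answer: $864253$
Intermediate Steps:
$h{\left(X,G \right)} = G + 2 G X$ ($h{\left(X,G \right)} = X 2 G + G = 2 G X + G = G + 2 G X$)
$l{\left(Q,E \right)} = -4 - E \left(1 + 2 E\right)$ ($l{\left(Q,E \right)} = -7 - \left(-3 + E \left(1 + 2 E\right)\right) = -4 - E \left(1 + 2 E\right)$)
$U = -19$ ($U = -4 - - 3 \left(1 + 2 \left(-3\right)\right) = -4 - - 3 \left(1 - 6\right) = -4 - \left(-3\right) \left(-5\right) = -4 - 15 = -19$)
$\left(\left(-90 - 71\right)^{2} - 71408\right) U = \left(\left(-90 - 71\right)^{2} - 71408\right) \left(-19\right) = \left(\left(-161\right)^{2} - 71408\right) \left(-19\right) = \left(25921 - 71408\right) \left(-19\right) = \left(-45487\right) \left(-19\right) = 864253$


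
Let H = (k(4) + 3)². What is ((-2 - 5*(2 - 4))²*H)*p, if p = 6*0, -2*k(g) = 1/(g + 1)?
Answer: 0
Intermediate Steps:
k(g) = -1/(2*(1 + g)) (k(g) = -1/(2*(g + 1)) = -1/(2*(1 + g)))
p = 0
H = 841/100 (H = (-1/(2 + 2*4) + 3)² = (-1/(2 + 8) + 3)² = (-1/10 + 3)² = (-1*⅒ + 3)² = (-⅒ + 3)² = (29/10)² = 841/100 ≈ 8.4100)
((-2 - 5*(2 - 4))²*H)*p = ((-2 - 5*(2 - 4))²*(841/100))*0 = ((-2 - 5*(-2))²*(841/100))*0 = ((-2 + 10)²*(841/100))*0 = (8²*(841/100))*0 = (64*(841/100))*0 = (13456/25)*0 = 0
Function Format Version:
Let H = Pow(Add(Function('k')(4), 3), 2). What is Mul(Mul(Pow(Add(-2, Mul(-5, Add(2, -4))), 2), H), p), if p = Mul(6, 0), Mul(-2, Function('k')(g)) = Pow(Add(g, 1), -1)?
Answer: 0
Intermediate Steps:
Function('k')(g) = Mul(Rational(-1, 2), Pow(Add(1, g), -1)) (Function('k')(g) = Mul(Rational(-1, 2), Pow(Add(g, 1), -1)) = Mul(Rational(-1, 2), Pow(Add(1, g), -1)))
p = 0
H = Rational(841, 100) (H = Pow(Add(Mul(-1, Pow(Add(2, Mul(2, 4)), -1)), 3), 2) = Pow(Add(Mul(-1, Pow(Add(2, 8), -1)), 3), 2) = Pow(Add(Mul(-1, Pow(10, -1)), 3), 2) = Pow(Add(Mul(-1, Rational(1, 10)), 3), 2) = Pow(Add(Rational(-1, 10), 3), 2) = Pow(Rational(29, 10), 2) = Rational(841, 100) ≈ 8.4100)
Mul(Mul(Pow(Add(-2, Mul(-5, Add(2, -4))), 2), H), p) = Mul(Mul(Pow(Add(-2, Mul(-5, Add(2, -4))), 2), Rational(841, 100)), 0) = Mul(Mul(Pow(Add(-2, Mul(-5, -2)), 2), Rational(841, 100)), 0) = Mul(Mul(Pow(Add(-2, 10), 2), Rational(841, 100)), 0) = Mul(Mul(Pow(8, 2), Rational(841, 100)), 0) = Mul(Mul(64, Rational(841, 100)), 0) = Mul(Rational(13456, 25), 0) = 0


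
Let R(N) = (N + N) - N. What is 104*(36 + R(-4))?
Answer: 3328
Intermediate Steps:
R(N) = N (R(N) = 2*N - N = N)
104*(36 + R(-4)) = 104*(36 - 4) = 104*32 = 3328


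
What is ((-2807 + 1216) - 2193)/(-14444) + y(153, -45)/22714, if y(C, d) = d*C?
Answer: -3374291/82020254 ≈ -0.041140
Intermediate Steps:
y(C, d) = C*d
((-2807 + 1216) - 2193)/(-14444) + y(153, -45)/22714 = ((-2807 + 1216) - 2193)/(-14444) + (153*(-45))/22714 = (-1591 - 2193)*(-1/14444) - 6885*1/22714 = -3784*(-1/14444) - 6885/22714 = 946/3611 - 6885/22714 = -3374291/82020254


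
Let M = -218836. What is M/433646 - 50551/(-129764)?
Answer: -3237897879/28135819772 ≈ -0.11508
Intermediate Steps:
M/433646 - 50551/(-129764) = -218836/433646 - 50551/(-129764) = -218836*1/433646 - 50551*(-1/129764) = -109418/216823 + 50551/129764 = -3237897879/28135819772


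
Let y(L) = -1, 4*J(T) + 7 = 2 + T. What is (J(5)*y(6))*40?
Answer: 0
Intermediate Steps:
J(T) = -5/4 + T/4 (J(T) = -7/4 + (2 + T)/4 = -7/4 + (½ + T/4) = -5/4 + T/4)
(J(5)*y(6))*40 = ((-5/4 + (¼)*5)*(-1))*40 = ((-5/4 + 5/4)*(-1))*40 = (0*(-1))*40 = 0*40 = 0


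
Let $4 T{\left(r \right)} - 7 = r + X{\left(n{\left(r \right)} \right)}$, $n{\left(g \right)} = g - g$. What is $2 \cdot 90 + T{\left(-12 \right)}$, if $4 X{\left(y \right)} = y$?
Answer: $\frac{715}{4} \approx 178.75$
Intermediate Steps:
$n{\left(g \right)} = 0$
$X{\left(y \right)} = \frac{y}{4}$
$T{\left(r \right)} = \frac{7}{4} + \frac{r}{4}$ ($T{\left(r \right)} = \frac{7}{4} + \frac{r + \frac{1}{4} \cdot 0}{4} = \frac{7}{4} + \frac{r + 0}{4} = \frac{7}{4} + \frac{r}{4}$)
$2 \cdot 90 + T{\left(-12 \right)} = 2 \cdot 90 + \left(\frac{7}{4} + \frac{1}{4} \left(-12\right)\right) = 180 + \left(\frac{7}{4} - 3\right) = 180 - \frac{5}{4} = \frac{715}{4}$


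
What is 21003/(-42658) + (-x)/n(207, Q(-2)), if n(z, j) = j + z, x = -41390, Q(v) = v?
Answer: 352261801/1748978 ≈ 201.41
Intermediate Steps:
21003/(-42658) + (-x)/n(207, Q(-2)) = 21003/(-42658) + (-1*(-41390))/(-2 + 207) = 21003*(-1/42658) + 41390/205 = -21003/42658 + 41390*(1/205) = -21003/42658 + 8278/41 = 352261801/1748978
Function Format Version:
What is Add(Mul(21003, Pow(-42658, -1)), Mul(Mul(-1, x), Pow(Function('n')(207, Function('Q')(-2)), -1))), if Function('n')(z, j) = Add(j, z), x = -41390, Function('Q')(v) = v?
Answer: Rational(352261801, 1748978) ≈ 201.41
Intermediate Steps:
Add(Mul(21003, Pow(-42658, -1)), Mul(Mul(-1, x), Pow(Function('n')(207, Function('Q')(-2)), -1))) = Add(Mul(21003, Pow(-42658, -1)), Mul(Mul(-1, -41390), Pow(Add(-2, 207), -1))) = Add(Mul(21003, Rational(-1, 42658)), Mul(41390, Pow(205, -1))) = Add(Rational(-21003, 42658), Mul(41390, Rational(1, 205))) = Add(Rational(-21003, 42658), Rational(8278, 41)) = Rational(352261801, 1748978)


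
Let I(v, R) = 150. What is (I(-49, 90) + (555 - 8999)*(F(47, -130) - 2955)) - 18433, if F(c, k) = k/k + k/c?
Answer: 1172586491/47 ≈ 2.4949e+7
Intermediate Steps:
F(c, k) = 1 + k/c
(I(-49, 90) + (555 - 8999)*(F(47, -130) - 2955)) - 18433 = (150 + (555 - 8999)*((47 - 130)/47 - 2955)) - 18433 = (150 - 8444*((1/47)*(-83) - 2955)) - 18433 = (150 - 8444*(-83/47 - 2955)) - 18433 = (150 - 8444*(-138968/47)) - 18433 = (150 + 1173445792/47) - 18433 = 1173452842/47 - 18433 = 1172586491/47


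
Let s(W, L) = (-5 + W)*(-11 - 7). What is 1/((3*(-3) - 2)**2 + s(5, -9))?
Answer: 1/121 ≈ 0.0082645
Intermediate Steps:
s(W, L) = 90 - 18*W (s(W, L) = (-5 + W)*(-18) = 90 - 18*W)
1/((3*(-3) - 2)**2 + s(5, -9)) = 1/((3*(-3) - 2)**2 + (90 - 18*5)) = 1/((-9 - 2)**2 + (90 - 90)) = 1/((-11)**2 + 0) = 1/(121 + 0) = 1/121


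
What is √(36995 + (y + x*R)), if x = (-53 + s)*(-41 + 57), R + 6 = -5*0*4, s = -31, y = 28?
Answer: √45087 ≈ 212.34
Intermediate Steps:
R = -6 (R = -6 - 5*0*4 = -6 + 0*4 = -6 + 0 = -6)
x = -1344 (x = (-53 - 31)*(-41 + 57) = -84*16 = -1344)
√(36995 + (y + x*R)) = √(36995 + (28 - 1344*(-6))) = √(36995 + (28 + 8064)) = √(36995 + 8092) = √45087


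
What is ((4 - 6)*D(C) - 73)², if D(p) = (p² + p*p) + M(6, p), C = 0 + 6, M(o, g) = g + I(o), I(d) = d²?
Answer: 90601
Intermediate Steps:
M(o, g) = g + o²
C = 6
D(p) = 36 + p + 2*p² (D(p) = (p² + p*p) + (p + 6²) = (p² + p²) + (p + 36) = 2*p² + (36 + p) = 36 + p + 2*p²)
((4 - 6)*D(C) - 73)² = ((4 - 6)*(36 + 6 + 2*6²) - 73)² = (-2*(36 + 6 + 2*36) - 73)² = (-2*(36 + 6 + 72) - 73)² = (-2*114 - 73)² = (-228 - 73)² = (-301)² = 90601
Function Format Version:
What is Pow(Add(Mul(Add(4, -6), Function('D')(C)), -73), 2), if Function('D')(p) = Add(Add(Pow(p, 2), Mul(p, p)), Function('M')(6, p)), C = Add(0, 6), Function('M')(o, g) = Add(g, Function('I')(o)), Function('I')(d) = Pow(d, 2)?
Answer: 90601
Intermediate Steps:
Function('M')(o, g) = Add(g, Pow(o, 2))
C = 6
Function('D')(p) = Add(36, p, Mul(2, Pow(p, 2))) (Function('D')(p) = Add(Add(Pow(p, 2), Mul(p, p)), Add(p, Pow(6, 2))) = Add(Add(Pow(p, 2), Pow(p, 2)), Add(p, 36)) = Add(Mul(2, Pow(p, 2)), Add(36, p)) = Add(36, p, Mul(2, Pow(p, 2))))
Pow(Add(Mul(Add(4, -6), Function('D')(C)), -73), 2) = Pow(Add(Mul(Add(4, -6), Add(36, 6, Mul(2, Pow(6, 2)))), -73), 2) = Pow(Add(Mul(-2, Add(36, 6, Mul(2, 36))), -73), 2) = Pow(Add(Mul(-2, Add(36, 6, 72)), -73), 2) = Pow(Add(Mul(-2, 114), -73), 2) = Pow(Add(-228, -73), 2) = Pow(-301, 2) = 90601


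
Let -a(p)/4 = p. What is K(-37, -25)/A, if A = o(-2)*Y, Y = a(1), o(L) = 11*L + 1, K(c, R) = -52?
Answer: -13/21 ≈ -0.61905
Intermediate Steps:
o(L) = 1 + 11*L
a(p) = -4*p
Y = -4 (Y = -4*1 = -4)
A = 84 (A = (1 + 11*(-2))*(-4) = (1 - 22)*(-4) = -21*(-4) = 84)
K(-37, -25)/A = -52/84 = -52*1/84 = -13/21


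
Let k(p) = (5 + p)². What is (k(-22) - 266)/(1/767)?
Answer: 17641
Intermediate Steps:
(k(-22) - 266)/(1/767) = ((5 - 22)² - 266)/(1/767) = ((-17)² - 266)/(1/767) = (289 - 266)*767 = 23*767 = 17641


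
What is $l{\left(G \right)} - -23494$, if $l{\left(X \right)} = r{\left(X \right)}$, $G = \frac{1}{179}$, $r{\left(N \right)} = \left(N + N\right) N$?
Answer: $\frac{752771256}{32041} \approx 23494.0$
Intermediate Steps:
$r{\left(N \right)} = 2 N^{2}$ ($r{\left(N \right)} = 2 N N = 2 N^{2}$)
$G = \frac{1}{179} \approx 0.0055866$
$l{\left(X \right)} = 2 X^{2}$
$l{\left(G \right)} - -23494 = \frac{2}{32041} - -23494 = 2 \cdot \frac{1}{32041} + 23494 = \frac{2}{32041} + 23494 = \frac{752771256}{32041}$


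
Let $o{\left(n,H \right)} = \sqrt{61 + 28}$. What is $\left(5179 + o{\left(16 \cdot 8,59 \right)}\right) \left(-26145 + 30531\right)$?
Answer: $22715094 + 4386 \sqrt{89} \approx 2.2756 \cdot 10^{7}$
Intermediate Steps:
$o{\left(n,H \right)} = \sqrt{89}$
$\left(5179 + o{\left(16 \cdot 8,59 \right)}\right) \left(-26145 + 30531\right) = \left(5179 + \sqrt{89}\right) \left(-26145 + 30531\right) = \left(5179 + \sqrt{89}\right) 4386 = 22715094 + 4386 \sqrt{89}$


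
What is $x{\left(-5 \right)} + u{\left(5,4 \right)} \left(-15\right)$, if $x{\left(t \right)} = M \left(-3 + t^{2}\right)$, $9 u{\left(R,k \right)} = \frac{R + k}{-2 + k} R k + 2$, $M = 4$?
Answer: $- \frac{196}{3} \approx -65.333$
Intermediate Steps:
$u{\left(R,k \right)} = \frac{2}{9} + \frac{R k \left(R + k\right)}{9 \left(-2 + k\right)}$ ($u{\left(R,k \right)} = \frac{\frac{R + k}{-2 + k} R k + 2}{9} = \frac{\frac{R \left(R + k\right)}{-2 + k} k + 2}{9} = \frac{\frac{R k \left(R + k\right)}{-2 + k} + 2}{9} = \frac{2 + \frac{R k \left(R + k\right)}{-2 + k}}{9} = \frac{2}{9} + \frac{R k \left(R + k\right)}{9 \left(-2 + k\right)}$)
$x{\left(t \right)} = -12 + 4 t^{2}$ ($x{\left(t \right)} = 4 \left(-3 + t^{2}\right) = -12 + 4 t^{2}$)
$x{\left(-5 \right)} + u{\left(5,4 \right)} \left(-15\right) = \left(-12 + 4 \left(-5\right)^{2}\right) + \frac{-4 + 2 \cdot 4 + 5 \cdot 4^{2} + 4 \cdot 5^{2}}{9 \left(-2 + 4\right)} \left(-15\right) = \left(-12 + 4 \cdot 25\right) + \frac{-4 + 8 + 5 \cdot 16 + 4 \cdot 25}{9 \cdot 2} \left(-15\right) = \left(-12 + 100\right) + \frac{1}{9} \cdot \frac{1}{2} \left(-4 + 8 + 80 + 100\right) \left(-15\right) = 88 + \frac{1}{9} \cdot \frac{1}{2} \cdot 184 \left(-15\right) = 88 + \frac{92}{9} \left(-15\right) = 88 - \frac{460}{3} = - \frac{196}{3}$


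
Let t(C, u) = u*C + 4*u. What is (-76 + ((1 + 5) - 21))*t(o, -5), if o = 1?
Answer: 2275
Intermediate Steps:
t(C, u) = 4*u + C*u (t(C, u) = C*u + 4*u = 4*u + C*u)
(-76 + ((1 + 5) - 21))*t(o, -5) = (-76 + ((1 + 5) - 21))*(-5*(4 + 1)) = (-76 + (6 - 21))*(-5*5) = (-76 - 15)*(-25) = -91*(-25) = 2275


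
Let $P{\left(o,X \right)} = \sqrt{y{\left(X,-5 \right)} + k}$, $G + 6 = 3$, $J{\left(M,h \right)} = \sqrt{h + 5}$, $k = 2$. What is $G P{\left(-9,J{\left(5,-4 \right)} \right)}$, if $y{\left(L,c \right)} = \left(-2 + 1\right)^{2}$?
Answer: $- 3 \sqrt{3} \approx -5.1962$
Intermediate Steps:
$J{\left(M,h \right)} = \sqrt{5 + h}$
$G = -3$ ($G = -6 + 3 = -3$)
$y{\left(L,c \right)} = 1$ ($y{\left(L,c \right)} = \left(-1\right)^{2} = 1$)
$P{\left(o,X \right)} = \sqrt{3}$ ($P{\left(o,X \right)} = \sqrt{1 + 2} = \sqrt{3}$)
$G P{\left(-9,J{\left(5,-4 \right)} \right)} = - 3 \sqrt{3}$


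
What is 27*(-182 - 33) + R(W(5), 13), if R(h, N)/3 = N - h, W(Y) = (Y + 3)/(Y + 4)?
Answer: -17306/3 ≈ -5768.7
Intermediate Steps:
W(Y) = (3 + Y)/(4 + Y)
R(h, N) = -3*h + 3*N (R(h, N) = 3*(N - h) = -3*h + 3*N)
27*(-182 - 33) + R(W(5), 13) = 27*(-182 - 33) + (-3*(3 + 5)/(4 + 5) + 3*13) = 27*(-215) + (-3*8/9 + 39) = -5805 + (-8/3 + 39) = -5805 + 109/3 = -17306/3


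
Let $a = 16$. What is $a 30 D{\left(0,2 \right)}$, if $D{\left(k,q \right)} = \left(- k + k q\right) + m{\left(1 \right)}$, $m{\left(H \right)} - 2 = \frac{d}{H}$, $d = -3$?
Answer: $-480$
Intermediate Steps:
$m{\left(H \right)} = 2 - \frac{3}{H}$
$D{\left(k,q \right)} = -1 - k + k q$ ($D{\left(k,q \right)} = \left(- k + k q\right) + \left(2 - \frac{3}{1}\right) = \left(- k + k q\right) + \left(2 - 3\right) = \left(- k + k q\right) - 1 = -1 - k + k q$)
$a 30 D{\left(0,2 \right)} = 16 \cdot 30 \left(-1 - 0 + 0 \cdot 2\right) = 480 \left(-1 + 0 + 0\right) = 480 \left(-1\right) = -480$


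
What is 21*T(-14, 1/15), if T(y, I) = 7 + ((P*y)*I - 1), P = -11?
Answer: 1708/5 ≈ 341.60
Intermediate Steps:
T(y, I) = 6 - 11*I*y (T(y, I) = 7 + ((-11*y)*I - 1) = 7 + (-11*I*y - 1) = 7 + (-1 - 11*I*y) = 6 - 11*I*y)
21*T(-14, 1/15) = 21*(6 - 11*(-14)/15) = 21*(6 - 11*1/15*(-14)) = 21*(6 + 154/15) = 21*(244/15) = 1708/5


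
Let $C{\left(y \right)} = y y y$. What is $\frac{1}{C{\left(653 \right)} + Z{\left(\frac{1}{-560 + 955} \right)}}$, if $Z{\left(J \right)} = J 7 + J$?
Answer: $\frac{395}{109985805423} \approx 3.5914 \cdot 10^{-9}$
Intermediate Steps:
$Z{\left(J \right)} = 8 J$ ($Z{\left(J \right)} = 7 J + J = 8 J$)
$C{\left(y \right)} = y^{3}$ ($C{\left(y \right)} = y y^{2} = y^{3}$)
$\frac{1}{C{\left(653 \right)} + Z{\left(\frac{1}{-560 + 955} \right)}} = \frac{1}{653^{3} + \frac{8}{-560 + 955}} = \frac{1}{278445077 + \frac{8}{395}} = \frac{1}{\frac{109985805423}{395}} = \frac{395}{109985805423}$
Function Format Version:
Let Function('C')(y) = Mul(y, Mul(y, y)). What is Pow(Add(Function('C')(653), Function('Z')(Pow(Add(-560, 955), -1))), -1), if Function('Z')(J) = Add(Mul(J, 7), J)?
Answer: Rational(395, 109985805423) ≈ 3.5914e-9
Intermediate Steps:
Function('Z')(J) = Mul(8, J) (Function('Z')(J) = Add(Mul(7, J), J) = Mul(8, J))
Function('C')(y) = Pow(y, 3) (Function('C')(y) = Mul(y, Pow(y, 2)) = Pow(y, 3))
Pow(Add(Function('C')(653), Function('Z')(Pow(Add(-560, 955), -1))), -1) = Pow(Add(Pow(653, 3), Mul(8, Pow(Add(-560, 955), -1))), -1) = Pow(Add(278445077, Mul(8, Pow(395, -1))), -1) = Pow(Add(278445077, Mul(8, Rational(1, 395))), -1) = Pow(Add(278445077, Rational(8, 395)), -1) = Pow(Rational(109985805423, 395), -1) = Rational(395, 109985805423)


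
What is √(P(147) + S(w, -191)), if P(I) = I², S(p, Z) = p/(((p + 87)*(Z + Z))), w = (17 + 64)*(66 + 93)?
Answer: 3*√1636169781479377/825502 ≈ 147.00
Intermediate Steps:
w = 12879 (w = 81*159 = 12879)
S(p, Z) = p/(2*Z*(87 + p)) (S(p, Z) = p/(((87 + p)*(2*Z))) = p/((2*Z*(87 + p))) = p*(1/(2*Z*(87 + p))) = p/(2*Z*(87 + p)))
√(P(147) + S(w, -191)) = √(147² + (½)*12879/(-191*(87 + 12879))) = √(21609 + (½)*12879*(-1/191)/12966) = √(21609 + (½)*12879*(-1/191)*(1/12966)) = √(21609 - 4293/1651004) = √(35676541143/1651004) = 3*√1636169781479377/825502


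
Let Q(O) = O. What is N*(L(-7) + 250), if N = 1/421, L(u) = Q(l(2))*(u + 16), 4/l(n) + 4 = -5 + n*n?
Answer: 1214/2105 ≈ 0.57672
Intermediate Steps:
l(n) = 4/(-9 + n**2) (l(n) = 4/(-4 + (-5 + n*n)) = 4/(-4 + (-5 + n**2)) = 4/(-9 + n**2))
L(u) = -64/5 - 4*u/5 (L(u) = (4/(-9 + 2**2))*(u + 16) = (4/(-9 + 4))*(16 + u) = (4/(-5))*(16 + u) = (4*(-1/5))*(16 + u) = -4*(16 + u)/5 = -64/5 - 4*u/5)
N = 1/421 ≈ 0.0023753
N*(L(-7) + 250) = ((-64/5 - 4/5*(-7)) + 250)/421 = ((-64/5 + 28/5) + 250)/421 = (-36/5 + 250)/421 = (1/421)*(1214/5) = 1214/2105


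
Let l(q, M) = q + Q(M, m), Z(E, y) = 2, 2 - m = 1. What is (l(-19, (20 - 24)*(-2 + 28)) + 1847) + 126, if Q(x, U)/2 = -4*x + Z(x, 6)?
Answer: 2790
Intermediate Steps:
m = 1 (m = 2 - 1*1 = 2 - 1 = 1)
Q(x, U) = 4 - 8*x (Q(x, U) = 2*(-4*x + 2) = 2*(2 - 4*x) = 4 - 8*x)
l(q, M) = 4 + q - 8*M (l(q, M) = q + (4 - 8*M) = 4 + q - 8*M)
(l(-19, (20 - 24)*(-2 + 28)) + 1847) + 126 = ((4 - 19 - 8*(20 - 24)*(-2 + 28)) + 1847) + 126 = ((4 - 19 - (-32)*26) + 1847) + 126 = ((4 - 19 - 8*(-104)) + 1847) + 126 = ((4 - 19 + 832) + 1847) + 126 = (817 + 1847) + 126 = 2664 + 126 = 2790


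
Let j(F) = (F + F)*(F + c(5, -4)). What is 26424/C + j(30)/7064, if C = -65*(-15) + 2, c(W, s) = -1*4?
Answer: 23522907/862691 ≈ 27.267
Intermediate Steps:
c(W, s) = -4
C = 977 (C = 975 + 2 = 977)
j(F) = 2*F*(-4 + F) (j(F) = (F + F)*(F - 4) = (2*F)*(-4 + F) = 2*F*(-4 + F))
26424/C + j(30)/7064 = 26424/977 + (2*30*(-4 + 30))/7064 = 26424*(1/977) + (2*30*26)*(1/7064) = 26424/977 + 1560*(1/7064) = 26424/977 + 195/883 = 23522907/862691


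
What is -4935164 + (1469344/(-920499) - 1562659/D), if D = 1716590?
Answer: -458714837218745473/92948198730 ≈ -4.9352e+6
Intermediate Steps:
-4935164 + (1469344/(-920499) - 1562659/D) = -4935164 + (1469344/(-920499) - 1562659/1716590) = -4935164 + (1469344*(-1/920499) - 1562659*1/1716590) = -4935164 + (-86432/54147 - 1562659/1716590) = -4935164 - 232981603753/92948198730 = -458714837218745473/92948198730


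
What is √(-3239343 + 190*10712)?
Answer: I*√1204063 ≈ 1097.3*I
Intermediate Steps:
√(-3239343 + 190*10712) = √(-3239343 + 2035280) = √(-1204063) = I*√1204063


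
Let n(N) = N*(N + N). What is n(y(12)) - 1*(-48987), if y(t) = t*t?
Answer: 90459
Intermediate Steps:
y(t) = t²
n(N) = 2*N² (n(N) = N*(2*N) = 2*N²)
n(y(12)) - 1*(-48987) = 2*(12²)² - 1*(-48987) = 2*144² + 48987 = 2*20736 + 48987 = 41472 + 48987 = 90459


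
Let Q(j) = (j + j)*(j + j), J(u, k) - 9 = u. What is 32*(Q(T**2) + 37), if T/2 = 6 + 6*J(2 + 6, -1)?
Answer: 278628140192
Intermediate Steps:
J(u, k) = 9 + u
T = 216 (T = 2*(6 + 6*(9 + (2 + 6))) = 2*(6 + 6*(9 + 8)) = 2*(6 + 6*17) = 2*(6 + 102) = 2*108 = 216)
Q(j) = 4*j**2 (Q(j) = (2*j)*(2*j) = 4*j**2)
32*(Q(T**2) + 37) = 32*(4*(216**2)**2 + 37) = 32*(4*46656**2 + 37) = 32*(4*2176782336 + 37) = 32*(8707129344 + 37) = 32*8707129381 = 278628140192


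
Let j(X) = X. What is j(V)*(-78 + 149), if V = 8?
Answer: 568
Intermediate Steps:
j(V)*(-78 + 149) = 8*(-78 + 149) = 8*71 = 568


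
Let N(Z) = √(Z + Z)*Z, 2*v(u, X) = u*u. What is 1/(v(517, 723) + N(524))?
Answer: 534578/70292386929 - 4192*√262/70292386929 ≈ 6.6398e-6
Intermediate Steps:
v(u, X) = u²/2 (v(u, X) = (u*u)/2 = u²/2)
N(Z) = √2*Z^(3/2) (N(Z) = √(2*Z)*Z = (√2*√Z)*Z = √2*Z^(3/2))
1/(v(517, 723) + N(524)) = 1/((½)*517² + √2*524^(3/2)) = 1/((½)*267289 + √2*(1048*√131)) = 1/(267289/2 + 1048*√262)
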